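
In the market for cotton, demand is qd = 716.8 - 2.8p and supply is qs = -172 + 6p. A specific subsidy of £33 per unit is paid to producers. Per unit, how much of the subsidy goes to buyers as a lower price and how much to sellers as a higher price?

Buyers gain £22.5 per unit; sellers gain £10.5 per unit

Pre-subsidy: 716.8 - 2.8p = -172 + 6p gives p* = 101, q* = 434.
With the subsidy, sellers receive ps = pb + 33 for each unit, where pb is the price buyers pay.
Supply in terms of pb becomes qs = -172 + 6(pb + 33) = 26 + 6pb. Setting this equal to demand: 716.8 - 2.8pb = 26 + 6pb, so pb = 78.5.
Sellers receive ps = 78.5 + 33 = 111.5; q' = 716.8 − 2.8·78.5 = 497.
Buyers' price falls by p* − pb = 101 − 78.5 = 22.5; sellers' price rises by ps − p* = 111.5 − 101 = 10.5.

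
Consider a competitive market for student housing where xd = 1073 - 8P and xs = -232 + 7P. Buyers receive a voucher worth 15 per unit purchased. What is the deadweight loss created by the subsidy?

Pre-subsidy: 1073 - 8P = -232 + 7P gives P* = 87, x* = 377.
With the rebate, buyers effectively pay Pb = Ps − 15, where Ps is the price sellers receive.
Demand in terms of Ps becomes xd = 1073 − 8(Ps − 15) = 1193 - 8Ps. Setting this equal to supply: 1193 - 8Ps = -232 + 7Ps, so Ps = 95.
Buyers pay Pb = 95 − 15 = 80; x' = -232 + 7·95 = 433.
The subsidy expands output by 433 − 377 = 56 past the efficient level; on those units the gap between marginal cost and willingness to pay runs from 0 up to 15.
DWL = ½ × 15 × 56 = 420.

Deadweight loss = 420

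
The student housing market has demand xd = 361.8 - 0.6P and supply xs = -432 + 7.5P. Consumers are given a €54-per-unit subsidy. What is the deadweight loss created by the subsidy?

Deadweight loss = €810

Pre-subsidy: 361.8 - 0.6P = -432 + 7.5P gives P* = 98, x* = 303.
With the rebate, buyers effectively pay Pb = Ps − 54, where Ps is the price sellers receive.
Demand in terms of Ps becomes xd = 361.8 − 0.6(Ps − 54) = 394.2 - 0.6Ps. Setting this equal to supply: 394.2 - 0.6Ps = -432 + 7.5Ps, so Ps = 102.
Buyers pay Pb = 102 − 54 = 48; x' = -432 + 7.5·102 = 333.
The subsidy expands output by 333 − 303 = 30 past the efficient level; on those units the gap between marginal cost and willingness to pay runs from 0 up to 54.
DWL = ½ × 54 × 30 = 810.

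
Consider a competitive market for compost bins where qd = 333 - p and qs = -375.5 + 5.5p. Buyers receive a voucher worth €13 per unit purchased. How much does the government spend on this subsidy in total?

Government cost = €3055

Pre-subsidy: 333 - p = -375.5 + 5.5p gives p* = 109, q* = 224.
With the rebate, buyers effectively pay pb = ps − 13, where ps is the price sellers receive.
Demand in terms of ps becomes qd = 333 − 1(ps − 13) = 346 - ps. Setting this equal to supply: 346 - ps = -375.5 + 5.5ps, so ps = 111.
Buyers pay pb = 111 − 13 = 98; q' = -375.5 + 5.5·111 = 235.
Government outlay = subsidy × quantity = 13 × 235 = 3055.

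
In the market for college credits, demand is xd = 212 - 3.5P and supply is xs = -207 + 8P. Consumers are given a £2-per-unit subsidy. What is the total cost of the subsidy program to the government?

Pre-subsidy: 212 - 3.5P = -207 + 8P gives P* = 838/23, x* = 1943/23.
With the rebate, buyers effectively pay Pb = Ps − 2, where Ps is the price sellers receive.
Demand in terms of Ps becomes xd = 212 − 3.5(Ps − 2) = 219 - 3.5Ps. Setting this equal to supply: 219 - 3.5Ps = -207 + 8Ps, so Ps = 852/23.
Buyers pay Pb = 852/23 − 2 = 806/23; x' = -207 + 8·(852/23) = 2055/23.
Government outlay = subsidy × quantity = 2 × 2055/23 = 4110/23.

Government cost = 4110/23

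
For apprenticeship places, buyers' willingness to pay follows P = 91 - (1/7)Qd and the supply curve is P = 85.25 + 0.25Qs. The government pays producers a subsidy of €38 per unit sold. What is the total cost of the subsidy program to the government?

Pre-subsidy: 91 - (1/7)Q = 85.25 + 0.25Q gives Q* = 161/11 and P* = 978/11.
With the subsidy, sellers receive Ps = Pb + 38 for each unit, where Pb is the price buyers pay.
On the curves, Pb = 91 - (1/7)Q and Ps = 85.25 + 0.25Q; the wedge Ps − Pb = 38 gives 85.25 + 0.25Q − (91 - (1/7)Q) = 38, so Q' = 1225/11.
Then Pb = 91 − (1/7)·(1225/11) = 826/11 and Ps = 85.25 + 0.25·(1225/11) = 1244/11.
Government outlay = subsidy × quantity = 38 × 1225/11 = 46550/11.

Government cost = 46550/11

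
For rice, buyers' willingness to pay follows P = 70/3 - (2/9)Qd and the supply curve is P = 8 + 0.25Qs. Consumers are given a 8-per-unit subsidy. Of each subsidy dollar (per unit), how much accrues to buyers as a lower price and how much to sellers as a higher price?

Buyers gain 64/17 per unit; sellers gain 72/17 per unit

Pre-subsidy: 70/3 - (2/9)Q = 8 + 0.25Q gives Q* = 552/17 and P* = 274/17.
With the rebate, buyers effectively pay Pb = Ps − 8, where Ps is the price sellers receive.
On the curves, Pb = 70/3 - (2/9)Q and Ps = 8 + 0.25Q; the wedge Ps − Pb = 8 gives 8 + 0.25Q − (70/3 - (2/9)Q) = 8, so Q' = 840/17.
Then Pb = 70/3 − (2/9)·(840/17) = 210/17 and Ps = 8 + 0.25·(840/17) = 346/17.
Buyers' price falls by P* − Pb = 274/17 − 210/17 = 64/17; sellers' price rises by Ps − P* = 346/17 − 274/17 = 72/17.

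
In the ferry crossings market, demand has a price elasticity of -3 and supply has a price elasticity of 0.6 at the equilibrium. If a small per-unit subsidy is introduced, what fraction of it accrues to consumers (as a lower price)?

For a small subsidy around the equilibrium, the benefit split depends on the relative slopes, which at a point are proportional to the elasticities.
Buyer share = εs/(εs + |εd|) = 0.6/(0.6 + 3) = 1/6; seller share = |εd|/(εs + |εd|) = 5/6.

Consumer share = 1/6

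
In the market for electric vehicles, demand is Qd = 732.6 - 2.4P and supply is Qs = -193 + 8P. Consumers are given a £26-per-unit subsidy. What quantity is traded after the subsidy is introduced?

Q' = 567

Pre-subsidy: 732.6 - 2.4P = -193 + 8P gives P* = 89, Q* = 519.
With the rebate, buyers effectively pay Pb = Ps − 26, where Ps is the price sellers receive.
Demand in terms of Ps becomes Qd = 732.6 − 2.4(Ps − 26) = 795 - 2.4Ps. Setting this equal to supply: 795 - 2.4Ps = -193 + 8Ps, so Ps = 95.
Buyers pay Pb = 95 − 26 = 69; Q' = -193 + 8·95 = 567.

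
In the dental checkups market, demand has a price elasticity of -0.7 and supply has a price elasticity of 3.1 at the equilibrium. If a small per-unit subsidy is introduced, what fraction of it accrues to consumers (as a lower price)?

Consumer share = 31/38

For a small subsidy around the equilibrium, the benefit split depends on the relative slopes, which at a point are proportional to the elasticities.
Buyer share = εs/(εs + |εd|) = 3.1/(3.1 + 0.7) = 31/38; seller share = |εd|/(εs + |εd|) = 7/38.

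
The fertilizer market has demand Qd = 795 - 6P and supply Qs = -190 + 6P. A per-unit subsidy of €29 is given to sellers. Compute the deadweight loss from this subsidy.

Deadweight loss = €1261.5

Pre-subsidy: 795 - 6P = -190 + 6P gives P* = 985/12, Q* = 302.5.
With the subsidy, sellers receive Ps = Pb + 29 for each unit, where Pb is the price buyers pay.
Supply in terms of Pb becomes Qs = -190 + 6(Pb + 29) = -16 + 6Pb. Setting this equal to demand: 795 - 6Pb = -16 + 6Pb, so Pb = 811/12.
Sellers receive Ps = 811/12 + 29 = 1159/12; Q' = 795 − 6·(811/12) = 389.5.
The subsidy expands output by 389.5 − 302.5 = 87 past the efficient level; on those units the gap between marginal cost and willingness to pay runs from 0 up to 29.
DWL = ½ × 29 × 87 = 1261.5.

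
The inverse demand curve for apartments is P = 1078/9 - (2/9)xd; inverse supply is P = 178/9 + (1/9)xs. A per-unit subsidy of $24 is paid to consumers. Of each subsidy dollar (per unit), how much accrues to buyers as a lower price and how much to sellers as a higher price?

Buyers gain $16 per unit; sellers gain $8 per unit

Pre-subsidy: 1078/9 - (2/9)x = 178/9 + (1/9)x gives x* = 300 and P* = 478/9.
With the rebate, buyers effectively pay Pb = Ps − 24, where Ps is the price sellers receive.
On the curves, Pb = 1078/9 - (2/9)x and Ps = 178/9 + (1/9)x; the wedge Ps − Pb = 24 gives 178/9 + (1/9)x − (1078/9 - (2/9)x) = 24, so x' = 372.
Then Pb = 1078/9 − (2/9)·372 = 334/9 and Ps = 178/9 + (1/9)·372 = 550/9.
Buyers' price falls by P* − Pb = 478/9 − 334/9 = 16; sellers' price rises by Ps − P* = 550/9 − 478/9 = 8.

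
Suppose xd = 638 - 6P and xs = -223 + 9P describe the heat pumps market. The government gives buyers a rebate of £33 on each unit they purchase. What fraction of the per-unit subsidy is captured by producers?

Producer share = 0.4

Pre-subsidy: 638 - 6P = -223 + 9P gives P* = 57.4, x* = 293.6.
With the rebate, buyers effectively pay Pb = Ps − 33, where Ps is the price sellers receive.
Demand in terms of Ps becomes xd = 638 − 6(Ps − 33) = 836 - 6Ps. Setting this equal to supply: 836 - 6Ps = -223 + 9Ps, so Ps = 70.6.
Buyers pay Pb = 70.6 − 33 = 37.6; x' = -223 + 9·70.6 = 412.4.
Buyers' price falls by P* − Pb = 57.4 − 37.6 = 19.8; sellers' price rises by Ps − P* = 70.6 − 57.4 = 13.2.
So producers capture 13.2/33 = 0.4 of each unit of subsidy.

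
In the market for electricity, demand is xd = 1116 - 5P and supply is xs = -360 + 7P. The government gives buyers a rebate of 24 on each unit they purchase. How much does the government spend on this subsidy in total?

Pre-subsidy: 1116 - 5P = -360 + 7P gives P* = 123, x* = 501.
With the rebate, buyers effectively pay Pb = Ps − 24, where Ps is the price sellers receive.
Demand in terms of Ps becomes xd = 1116 − 5(Ps − 24) = 1236 - 5Ps. Setting this equal to supply: 1236 - 5Ps = -360 + 7Ps, so Ps = 133.
Buyers pay Pb = 133 − 24 = 109; x' = -360 + 7·133 = 571.
Government outlay = subsidy × quantity = 24 × 571 = 13704.

Government cost = 13704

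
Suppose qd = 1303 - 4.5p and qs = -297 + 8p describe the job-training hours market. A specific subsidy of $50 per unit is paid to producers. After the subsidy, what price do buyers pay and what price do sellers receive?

Buyers pay $96; sellers receive $146

Pre-subsidy: 1303 - 4.5p = -297 + 8p gives p* = 128, q* = 727.
With the subsidy, sellers receive ps = pb + 50 for each unit, where pb is the price buyers pay.
Supply in terms of pb becomes qs = -297 + 8(pb + 50) = 103 + 8pb. Setting this equal to demand: 1303 - 4.5pb = 103 + 8pb, so pb = 96.
Sellers receive ps = 96 + 50 = 146; q' = 1303 − 4.5·96 = 871.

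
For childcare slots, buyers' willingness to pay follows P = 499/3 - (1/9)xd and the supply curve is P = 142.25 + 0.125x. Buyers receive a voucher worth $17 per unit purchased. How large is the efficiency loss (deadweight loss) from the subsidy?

Pre-subsidy: 499/3 - (1/9)x = 142.25 + 0.125x gives x* = 102 and P* = 155.
With the rebate, buyers effectively pay Pb = Ps − 17, where Ps is the price sellers receive.
On the curves, Pb = 499/3 - (1/9)x and Ps = 142.25 + 0.125x; the wedge Ps − Pb = 17 gives 142.25 + 0.125x − (499/3 - (1/9)x) = 17, so x' = 174.
Then Pb = 499/3 − (1/9)·174 = 147 and Ps = 142.25 + 0.125·174 = 164.
The subsidy expands output by 174 − 102 = 72 past the efficient level; on those units the gap between marginal cost and willingness to pay runs from 0 up to 17.
DWL = ½ × 17 × 72 = 612.

Deadweight loss = $612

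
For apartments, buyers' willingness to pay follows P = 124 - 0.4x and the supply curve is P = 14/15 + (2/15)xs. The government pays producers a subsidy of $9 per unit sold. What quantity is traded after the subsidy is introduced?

x' = 247.625

Pre-subsidy: 124 - 0.4x = 14/15 + (2/15)x gives x* = 230.75 and P* = 31.7.
With the subsidy, sellers receive Ps = Pb + 9 for each unit, where Pb is the price buyers pay.
On the curves, Pb = 124 - 0.4x and Ps = 14/15 + (2/15)x; the wedge Ps − Pb = 9 gives 14/15 + (2/15)x − (124 - 0.4x) = 9, so x' = 247.625.
Then Pb = 124 − 0.4·247.625 = 24.95 and Ps = 14/15 + (2/15)·247.625 = 33.95.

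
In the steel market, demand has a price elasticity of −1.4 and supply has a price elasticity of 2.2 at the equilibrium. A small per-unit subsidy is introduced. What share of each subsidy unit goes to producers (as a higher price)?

Producer share = 7/18

For a small subsidy around the equilibrium, the benefit split depends on the relative slopes, which at a point are proportional to the elasticities.
Buyer share = εs/(εs + |εd|) = 2.2/(2.2 + 1.4) = 11/18; seller share = |εd|/(εs + |εd|) = 7/18.
So producers capture 7/18 of the subsidy.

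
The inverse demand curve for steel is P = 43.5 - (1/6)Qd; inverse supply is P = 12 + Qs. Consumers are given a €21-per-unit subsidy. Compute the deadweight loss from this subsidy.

Deadweight loss = €189

Pre-subsidy: 43.5 - (1/6)Q = 12 + Q gives Q* = 27 and P* = 39.
With the rebate, buyers effectively pay Pb = Ps − 21, where Ps is the price sellers receive.
On the curves, Pb = 43.5 - (1/6)Q and Ps = 12 + Q; the wedge Ps − Pb = 21 gives 12 + Q − (43.5 - (1/6)Q) = 21, so Q' = 45.
Then Pb = 43.5 − (1/6)·45 = 36 and Ps = 12 + 1·45 = 57.
The subsidy expands output by 45 − 27 = 18 past the efficient level; on those units the gap between marginal cost and willingness to pay runs from 0 up to 21.
DWL = ½ × 21 × 18 = 189.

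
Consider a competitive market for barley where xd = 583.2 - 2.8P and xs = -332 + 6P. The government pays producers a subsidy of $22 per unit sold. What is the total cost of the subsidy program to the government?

Pre-subsidy: 583.2 - 2.8P = -332 + 6P gives P* = 104, x* = 292.
With the subsidy, sellers receive Ps = Pb + 22 for each unit, where Pb is the price buyers pay.
Supply in terms of Pb becomes xs = -332 + 6(Pb + 22) = -200 + 6Pb. Setting this equal to demand: 583.2 - 2.8Pb = -200 + 6Pb, so Pb = 89.
Sellers receive Ps = 89 + 22 = 111; x' = 583.2 − 2.8·89 = 334.
Government outlay = subsidy × quantity = 22 × 334 = 7348.

Government cost = $7348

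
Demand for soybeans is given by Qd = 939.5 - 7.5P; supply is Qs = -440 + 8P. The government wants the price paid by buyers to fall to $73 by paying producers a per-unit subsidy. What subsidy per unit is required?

At a buyer price of 73, quantity demanded is 939.5 − 7.5·73 = 392.
Sellers supply 392 only when they receive Ps with -440 + 8·Ps = 392, i.e. Ps = 104.
s = Ps − Pb = 104 − 73 = 31.

Required subsidy s = $31 per unit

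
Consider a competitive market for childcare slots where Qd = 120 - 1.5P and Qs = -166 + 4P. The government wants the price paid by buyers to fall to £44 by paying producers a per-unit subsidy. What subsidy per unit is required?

Required subsidy s = £11 per unit

At a buyer price of 44, quantity demanded is 120 − 1.5·44 = 54.
Sellers supply 54 only when they receive Ps with -166 + 4·Ps = 54, i.e. Ps = 55.
s = Ps − Pb = 55 − 44 = 11.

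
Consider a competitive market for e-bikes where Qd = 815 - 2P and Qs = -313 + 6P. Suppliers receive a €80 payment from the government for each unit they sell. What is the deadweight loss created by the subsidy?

Pre-subsidy: 815 - 2P = -313 + 6P gives P* = 141, Q* = 533.
With the subsidy, sellers receive Ps = Pb + 80 for each unit, where Pb is the price buyers pay.
Supply in terms of Pb becomes Qs = -313 + 6(Pb + 80) = 167 + 6Pb. Setting this equal to demand: 815 - 2Pb = 167 + 6Pb, so Pb = 81.
Sellers receive Ps = 81 + 80 = 161; Q' = 815 − 2·81 = 653.
The subsidy expands output by 653 − 533 = 120 past the efficient level; on those units the gap between marginal cost and willingness to pay runs from 0 up to 80.
DWL = ½ × 80 × 120 = 4800.

Deadweight loss = €4800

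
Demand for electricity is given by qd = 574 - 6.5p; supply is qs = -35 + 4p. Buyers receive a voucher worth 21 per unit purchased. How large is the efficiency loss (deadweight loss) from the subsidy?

Deadweight loss = 546

Pre-subsidy: 574 - 6.5p = -35 + 4p gives p* = 58, q* = 197.
With the rebate, buyers effectively pay pb = ps − 21, where ps is the price sellers receive.
Demand in terms of ps becomes qd = 574 − 6.5(ps − 21) = 710.5 - 6.5ps. Setting this equal to supply: 710.5 - 6.5ps = -35 + 4ps, so ps = 71.
Buyers pay pb = 71 − 21 = 50; q' = -35 + 4·71 = 249.
The subsidy expands output by 249 − 197 = 52 past the efficient level; on those units the gap between marginal cost and willingness to pay runs from 0 up to 21.
DWL = ½ × 21 × 52 = 546.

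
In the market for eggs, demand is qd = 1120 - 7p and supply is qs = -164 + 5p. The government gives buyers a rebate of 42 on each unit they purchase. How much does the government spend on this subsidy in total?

Pre-subsidy: 1120 - 7p = -164 + 5p gives p* = 107, q* = 371.
With the rebate, buyers effectively pay pb = ps − 42, where ps is the price sellers receive.
Demand in terms of ps becomes qd = 1120 − 7(ps − 42) = 1414 - 7ps. Setting this equal to supply: 1414 - 7ps = -164 + 5ps, so ps = 131.5.
Buyers pay pb = 131.5 − 42 = 89.5; q' = -164 + 5·131.5 = 493.5.
Government outlay = subsidy × quantity = 42 × 493.5 = 20727.

Government cost = 20727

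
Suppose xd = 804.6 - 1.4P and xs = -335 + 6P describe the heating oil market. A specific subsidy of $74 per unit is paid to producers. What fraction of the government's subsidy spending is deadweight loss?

DWL / government spending = 42/673

Pre-subsidy: 804.6 - 1.4P = -335 + 6P gives P* = 154, x* = 589.
With the subsidy, sellers receive Ps = Pb + 74 for each unit, where Pb is the price buyers pay.
Supply in terms of Pb becomes xs = -335 + 6(Pb + 74) = 109 + 6Pb. Setting this equal to demand: 804.6 - 1.4Pb = 109 + 6Pb, so Pb = 94.
Sellers receive Ps = 94 + 74 = 168; x' = 804.6 − 1.4·94 = 673.
ΔCS = ½(589 + 673)(154 − 94) = 37860; ΔPS = ½(589 + 673)(168 − 154) = 8834.
Government spending = 74 × 673 = 49802.
DWL = ½ × 74 × (673 − 589) = 3108; fraction = 3108 / 49802 = 42/673.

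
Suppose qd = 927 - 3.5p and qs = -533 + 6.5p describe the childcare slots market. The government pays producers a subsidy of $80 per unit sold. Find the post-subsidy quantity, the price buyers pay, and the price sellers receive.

Pre-subsidy: 927 - 3.5p = -533 + 6.5p gives p* = 146, q* = 416.
With the subsidy, sellers receive ps = pb + 80 for each unit, where pb is the price buyers pay.
Supply in terms of pb becomes qs = -533 + 6.5(pb + 80) = -13 + 6.5pb. Setting this equal to demand: 927 - 3.5pb = -13 + 6.5pb, so pb = 94.
Sellers receive ps = 94 + 80 = 174; q' = 927 − 3.5·94 = 598.

q' = 598; buyers pay $94; sellers receive $174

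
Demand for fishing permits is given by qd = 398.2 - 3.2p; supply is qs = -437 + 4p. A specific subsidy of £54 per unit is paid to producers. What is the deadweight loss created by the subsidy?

Deadweight loss = £2592

Pre-subsidy: 398.2 - 3.2p = -437 + 4p gives p* = 116, q* = 27.
With the subsidy, sellers receive ps = pb + 54 for each unit, where pb is the price buyers pay.
Supply in terms of pb becomes qs = -437 + 4(pb + 54) = -221 + 4pb. Setting this equal to demand: 398.2 - 3.2pb = -221 + 4pb, so pb = 86.
Sellers receive ps = 86 + 54 = 140; q' = 398.2 − 3.2·86 = 123.
The subsidy expands output by 123 − 27 = 96 past the efficient level; on those units the gap between marginal cost and willingness to pay runs from 0 up to 54.
DWL = ½ × 54 × 96 = 2592.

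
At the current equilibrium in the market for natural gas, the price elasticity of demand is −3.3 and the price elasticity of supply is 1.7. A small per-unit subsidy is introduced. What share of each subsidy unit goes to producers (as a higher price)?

Producer share = 0.66

For a small subsidy around the equilibrium, the benefit split depends on the relative slopes, which at a point are proportional to the elasticities.
Buyer share = εs/(εs + |εd|) = 1.7/(1.7 + 3.3) = 0.34; seller share = |εd|/(εs + |εd|) = 0.66.
So producers capture 0.66 of the subsidy.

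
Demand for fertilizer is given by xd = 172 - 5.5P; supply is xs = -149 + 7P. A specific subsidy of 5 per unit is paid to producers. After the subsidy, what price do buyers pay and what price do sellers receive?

Buyers pay 22.88; sellers receive 27.88

Pre-subsidy: 172 - 5.5P = -149 + 7P gives P* = 25.68, x* = 30.76.
With the subsidy, sellers receive Ps = Pb + 5 for each unit, where Pb is the price buyers pay.
Supply in terms of Pb becomes xs = -149 + 7(Pb + 5) = -114 + 7Pb. Setting this equal to demand: 172 - 5.5Pb = -114 + 7Pb, so Pb = 22.88.
Sellers receive Ps = 22.88 + 5 = 27.88; x' = 172 − 5.5·22.88 = 46.16.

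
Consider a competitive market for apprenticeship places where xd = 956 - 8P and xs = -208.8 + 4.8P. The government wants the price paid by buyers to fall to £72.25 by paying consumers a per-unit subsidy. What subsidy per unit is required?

At a buyer price of 72.25, quantity demanded is 956 − 8·72.25 = 378.
Sellers supply 378 only when they receive Ps with -208.8 + 4.8·Ps = 378, i.e. Ps = 122.25.
s = Ps − Pb = 122.25 − 72.25 = 50.

Required subsidy s = £50 per unit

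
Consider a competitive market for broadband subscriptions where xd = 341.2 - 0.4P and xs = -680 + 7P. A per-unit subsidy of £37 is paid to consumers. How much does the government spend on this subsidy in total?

Pre-subsidy: 341.2 - 0.4P = -680 + 7P gives P* = 138, x* = 286.
With the rebate, buyers effectively pay Pb = Ps − 37, where Ps is the price sellers receive.
Demand in terms of Ps becomes xd = 341.2 − 0.4(Ps − 37) = 356 - 0.4Ps. Setting this equal to supply: 356 - 0.4Ps = -680 + 7Ps, so Ps = 140.
Buyers pay Pb = 140 − 37 = 103; x' = -680 + 7·140 = 300.
Government outlay = subsidy × quantity = 37 × 300 = 11100.

Government cost = £11100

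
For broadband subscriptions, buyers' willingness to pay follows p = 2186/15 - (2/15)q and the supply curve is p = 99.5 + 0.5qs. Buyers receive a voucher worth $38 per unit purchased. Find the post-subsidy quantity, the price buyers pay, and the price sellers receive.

Pre-subsidy: 2186/15 - (2/15)q = 99.5 + 0.5q gives q* = 73 and p* = 136.
With the rebate, buyers effectively pay pb = ps − 38, where ps is the price sellers receive.
On the curves, pb = 2186/15 - (2/15)q and ps = 99.5 + 0.5q; the wedge ps − pb = 38 gives 99.5 + 0.5q − (2186/15 - (2/15)q) = 38, so q' = 133.
Then pb = 2186/15 − (2/15)·133 = 128 and ps = 99.5 + 0.5·133 = 166.

q' = 133; buyers pay $128; sellers receive $166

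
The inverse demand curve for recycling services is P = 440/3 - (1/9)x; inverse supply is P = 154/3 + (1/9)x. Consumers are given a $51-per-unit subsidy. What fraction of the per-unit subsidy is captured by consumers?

Consumer share = 0.5

Pre-subsidy: 440/3 - (1/9)x = 154/3 + (1/9)x gives x* = 429 and P* = 99.
With the rebate, buyers effectively pay Pb = Ps − 51, where Ps is the price sellers receive.
On the curves, Pb = 440/3 - (1/9)x and Ps = 154/3 + (1/9)x; the wedge Ps − Pb = 51 gives 154/3 + (1/9)x − (440/3 - (1/9)x) = 51, so x' = 658.5.
Then Pb = 440/3 − (1/9)·658.5 = 73.5 and Ps = 154/3 + (1/9)·658.5 = 124.5.
Buyers' price falls by P* − Pb = 99 − 73.5 = 25.5; sellers' price rises by Ps − P* = 124.5 − 99 = 25.5.
So consumers capture 25.5/51 = 0.5 of each unit of subsidy.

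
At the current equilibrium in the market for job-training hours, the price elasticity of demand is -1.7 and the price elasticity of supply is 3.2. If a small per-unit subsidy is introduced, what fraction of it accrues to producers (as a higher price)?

For a small subsidy around the equilibrium, the benefit split depends on the relative slopes, which at a point are proportional to the elasticities.
Buyer share = εs/(εs + |εd|) = 3.2/(3.2 + 1.7) = 32/49; seller share = |εd|/(εs + |εd|) = 17/49.
So producers capture 17/49 of the subsidy.

Producer share = 17/49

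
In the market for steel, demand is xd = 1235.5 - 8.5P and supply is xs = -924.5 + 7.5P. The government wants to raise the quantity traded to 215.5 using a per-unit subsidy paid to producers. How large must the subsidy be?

At x = 215.5, invert demand for the buyer price: Pb = (1235.5 − 215.5)/8.5 = 120; invert supply for the seller price: Ps = (215.5 − (-924.5))/7.5 = 152.
The subsidy must fill the gap: s = Ps − Pb = 152 − 120 = 32.

Required subsidy s = 32 per unit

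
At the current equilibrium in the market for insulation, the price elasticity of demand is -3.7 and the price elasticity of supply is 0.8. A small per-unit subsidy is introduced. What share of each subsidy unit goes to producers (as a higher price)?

For a small subsidy around the equilibrium, the benefit split depends on the relative slopes, which at a point are proportional to the elasticities.
Buyer share = εs/(εs + |εd|) = 0.8/(0.8 + 3.7) = 8/45; seller share = |εd|/(εs + |εd|) = 37/45.
So producers capture 37/45 of the subsidy.

Producer share = 37/45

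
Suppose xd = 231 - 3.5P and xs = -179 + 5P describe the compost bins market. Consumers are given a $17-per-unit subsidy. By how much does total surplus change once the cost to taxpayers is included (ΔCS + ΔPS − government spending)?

Net change in total surplus = -$297.5

Pre-subsidy: 231 - 3.5P = -179 + 5P gives P* = 820/17, x* = 1057/17.
With the rebate, buyers effectively pay Pb = Ps − 17, where Ps is the price sellers receive.
Demand in terms of Ps becomes xd = 231 − 3.5(Ps − 17) = 290.5 - 3.5Ps. Setting this equal to supply: 290.5 - 3.5Ps = -179 + 5Ps, so Ps = 939/17.
Buyers pay Pb = 939/17 − 17 = 650/17; x' = -179 + 5·(939/17) = 1652/17.
ΔCS = ½(1057/17 + 1652/17)(820/17 − 650/17) = 13545/17; ΔPS = ½(1057/17 + 1652/17)(939/17 − 820/17) = 18963/34.
Government spending = 17 × 1652/17 = 1652.
Net change = 13545/17 + 18963/34 − 1652 = -297.5. The loss equals the DWL triangle ½·17·35.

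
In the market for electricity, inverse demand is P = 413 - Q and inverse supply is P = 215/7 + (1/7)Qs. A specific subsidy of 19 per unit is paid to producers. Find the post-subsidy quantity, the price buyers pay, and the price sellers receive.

Q' = 351.125; buyers pay 61.875; sellers receive 80.875

Pre-subsidy: 413 - Q = 215/7 + (1/7)Q gives Q* = 334.5 and P* = 78.5.
With the subsidy, sellers receive Ps = Pb + 19 for each unit, where Pb is the price buyers pay.
On the curves, Pb = 413 - Q and Ps = 215/7 + (1/7)Q; the wedge Ps − Pb = 19 gives 215/7 + (1/7)Q − (413 - Q) = 19, so Q' = 351.125.
Then Pb = 413 − 1·351.125 = 61.875 and Ps = 215/7 + (1/7)·351.125 = 80.875.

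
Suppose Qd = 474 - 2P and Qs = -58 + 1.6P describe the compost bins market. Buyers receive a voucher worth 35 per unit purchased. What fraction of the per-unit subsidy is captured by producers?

Pre-subsidy: 474 - 2P = -58 + 1.6P gives P* = 1330/9, Q* = 1606/9.
With the rebate, buyers effectively pay Pb = Ps − 35, where Ps is the price sellers receive.
Demand in terms of Ps becomes Qd = 474 − 2(Ps − 35) = 544 - 2Ps. Setting this equal to supply: 544 - 2Ps = -58 + 1.6Ps, so Ps = 1505/9.
Buyers pay Pb = 1505/9 − 35 = 1190/9; Q' = -58 + 1.6·(1505/9) = 1886/9.
Buyers' price falls by P* − Pb = 1330/9 − 1190/9 = 140/9; sellers' price rises by Ps − P* = 1505/9 − 1330/9 = 175/9.
So producers capture (175/9)/35 = 5/9 of each unit of subsidy.

Producer share = 5/9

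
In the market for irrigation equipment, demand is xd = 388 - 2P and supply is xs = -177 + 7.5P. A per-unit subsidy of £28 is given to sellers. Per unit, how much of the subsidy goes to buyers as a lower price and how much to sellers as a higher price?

Pre-subsidy: 388 - 2P = -177 + 7.5P gives P* = 1130/19, x* = 5112/19.
With the subsidy, sellers receive Ps = Pb + 28 for each unit, where Pb is the price buyers pay.
Supply in terms of Pb becomes xs = -177 + 7.5(Pb + 28) = 33 + 7.5Pb. Setting this equal to demand: 388 - 2Pb = 33 + 7.5Pb, so Pb = 710/19.
Sellers receive Ps = 710/19 + 28 = 1242/19; x' = 388 − 2·(710/19) = 5952/19.
Buyers' price falls by P* − Pb = 1130/19 − 710/19 = 420/19; sellers' price rises by Ps − P* = 1242/19 − 1130/19 = 112/19.

Buyers gain 420/19 per unit; sellers gain 112/19 per unit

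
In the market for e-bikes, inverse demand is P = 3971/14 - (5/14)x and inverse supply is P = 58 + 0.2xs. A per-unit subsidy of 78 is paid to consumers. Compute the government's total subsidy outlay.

Pre-subsidy: 3971/14 - (5/14)x = 58 + 0.2x gives x* = 405 and P* = 139.
With the rebate, buyers effectively pay Pb = Ps − 78, where Ps is the price sellers receive.
On the curves, Pb = 3971/14 - (5/14)x and Ps = 58 + 0.2x; the wedge Ps − Pb = 78 gives 58 + 0.2x − (3971/14 - (5/14)x) = 78, so x' = 545.
Then Pb = 3971/14 − (5/14)·545 = 89 and Ps = 58 + 0.2·545 = 167.
Government outlay = subsidy × quantity = 78 × 545 = 42510.

Government cost = 42510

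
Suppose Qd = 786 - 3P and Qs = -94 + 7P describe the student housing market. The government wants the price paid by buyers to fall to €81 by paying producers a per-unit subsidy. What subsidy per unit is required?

Required subsidy s = €10 per unit

At a buyer price of 81, quantity demanded is 786 − 3·81 = 543.
Sellers supply 543 only when they receive Ps with -94 + 7·Ps = 543, i.e. Ps = 91.
s = Ps − Pb = 91 − 81 = 10.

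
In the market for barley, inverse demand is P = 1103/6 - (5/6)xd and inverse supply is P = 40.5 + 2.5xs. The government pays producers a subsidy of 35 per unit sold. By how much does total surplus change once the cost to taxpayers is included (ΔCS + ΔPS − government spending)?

Pre-subsidy: 1103/6 - (5/6)x = 40.5 + 2.5x gives x* = 43 and P* = 148.
With the subsidy, sellers receive Ps = Pb + 35 for each unit, where Pb is the price buyers pay.
On the curves, Pb = 1103/6 - (5/6)x and Ps = 40.5 + 2.5x; the wedge Ps − Pb = 35 gives 40.5 + 2.5x − (1103/6 - (5/6)x) = 35, so x' = 53.5.
Then Pb = 1103/6 − (5/6)·53.5 = 139.25 and Ps = 40.5 + 2.5·53.5 = 174.25.
ΔCS = ½(43 + 53.5)(148 − 139.25) = 422.1875; ΔPS = ½(43 + 53.5)(174.25 − 148) = 1266.5625.
Government spending = 35 × 53.5 = 1872.5.
Net change = 422.1875 + 1266.5625 − 1872.5 = -183.75. The loss equals the DWL triangle ½·35·10.5.

Net change in total surplus = -183.75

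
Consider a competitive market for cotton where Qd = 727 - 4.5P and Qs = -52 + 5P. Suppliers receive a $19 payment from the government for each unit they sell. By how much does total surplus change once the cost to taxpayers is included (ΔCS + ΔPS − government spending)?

Net change in total surplus = -$427.5

Pre-subsidy: 727 - 4.5P = -52 + 5P gives P* = 82, Q* = 358.
With the subsidy, sellers receive Ps = Pb + 19 for each unit, where Pb is the price buyers pay.
Supply in terms of Pb becomes Qs = -52 + 5(Pb + 19) = 43 + 5Pb. Setting this equal to demand: 727 - 4.5Pb = 43 + 5Pb, so Pb = 72.
Sellers receive Ps = 72 + 19 = 91; Q' = 727 − 4.5·72 = 403.
ΔCS = ½(358 + 403)(82 − 72) = 3805; ΔPS = ½(358 + 403)(91 − 82) = 3424.5.
Government spending = 19 × 403 = 7657.
Net change = 3805 + 3424.5 − 7657 = -427.5. The loss equals the DWL triangle ½·19·45.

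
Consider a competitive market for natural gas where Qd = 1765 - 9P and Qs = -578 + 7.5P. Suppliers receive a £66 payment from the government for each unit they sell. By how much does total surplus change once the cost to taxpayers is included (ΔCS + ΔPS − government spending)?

Net change in total surplus = -£8910

Pre-subsidy: 1765 - 9P = -578 + 7.5P gives P* = 142, Q* = 487.
With the subsidy, sellers receive Ps = Pb + 66 for each unit, where Pb is the price buyers pay.
Supply in terms of Pb becomes Qs = -578 + 7.5(Pb + 66) = -83 + 7.5Pb. Setting this equal to demand: 1765 - 9Pb = -83 + 7.5Pb, so Pb = 112.
Sellers receive Ps = 112 + 66 = 178; Q' = 1765 − 9·112 = 757.
ΔCS = ½(487 + 757)(142 − 112) = 18660; ΔPS = ½(487 + 757)(178 − 142) = 22392.
Government spending = 66 × 757 = 49962.
Net change = 18660 + 22392 − 49962 = -8910. The loss equals the DWL triangle ½·66·270.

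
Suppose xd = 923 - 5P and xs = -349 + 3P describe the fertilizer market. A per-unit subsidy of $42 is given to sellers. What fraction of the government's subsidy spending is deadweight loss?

Pre-subsidy: 923 - 5P = -349 + 3P gives P* = 159, x* = 128.
With the subsidy, sellers receive Ps = Pb + 42 for each unit, where Pb is the price buyers pay.
Supply in terms of Pb becomes xs = -349 + 3(Pb + 42) = -223 + 3Pb. Setting this equal to demand: 923 - 5Pb = -223 + 3Pb, so Pb = 143.25.
Sellers receive Ps = 143.25 + 42 = 185.25; x' = 923 − 5·143.25 = 206.75.
ΔCS = ½(128 + 206.75)(159 − 143.25) = 2636.15625; ΔPS = ½(128 + 206.75)(185.25 − 159) = 4393.59375.
Government spending = 42 × 206.75 = 8683.5.
DWL = ½ × 42 × (206.75 − 128) = 1653.75; fraction = 1653.75 / 8683.5 = 315/1654.

DWL / government spending = 315/1654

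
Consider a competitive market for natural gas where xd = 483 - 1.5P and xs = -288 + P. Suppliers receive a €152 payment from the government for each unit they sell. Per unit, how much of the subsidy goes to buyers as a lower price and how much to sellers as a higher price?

Buyers gain €60.8 per unit; sellers gain €91.2 per unit

Pre-subsidy: 483 - 1.5P = -288 + P gives P* = 308.4, x* = 20.4.
With the subsidy, sellers receive Ps = Pb + 152 for each unit, where Pb is the price buyers pay.
Supply in terms of Pb becomes xs = -288 + 1(Pb + 152) = -136 + Pb. Setting this equal to demand: 483 - 1.5Pb = -136 + Pb, so Pb = 247.6.
Sellers receive Ps = 247.6 + 152 = 399.6; x' = 483 − 1.5·247.6 = 111.6.
Buyers' price falls by P* − Pb = 308.4 − 247.6 = 60.8; sellers' price rises by Ps − P* = 399.6 − 308.4 = 91.2.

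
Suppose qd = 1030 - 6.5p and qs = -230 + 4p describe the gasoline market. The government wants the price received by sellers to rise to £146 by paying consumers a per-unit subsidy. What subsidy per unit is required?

Required subsidy s = £42 per unit

At a seller price of 146, quantity supplied is -230 + 4·146 = 354.
Buyers absorb 354 only when they pay pb with 1030 − 6.5·pb = 354, i.e. pb = 104.
s = ps − pb = 146 − 104 = 42.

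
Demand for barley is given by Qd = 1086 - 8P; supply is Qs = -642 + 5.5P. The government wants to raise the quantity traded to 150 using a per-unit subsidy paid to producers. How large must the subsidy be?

At Q = 150, invert demand for the buyer price: Pb = (1086 − 150)/8 = 117; invert supply for the seller price: Ps = (150 − (-642))/5.5 = 144.
The subsidy must fill the gap: s = Ps − Pb = 144 − 117 = 27.

Required subsidy s = 27 per unit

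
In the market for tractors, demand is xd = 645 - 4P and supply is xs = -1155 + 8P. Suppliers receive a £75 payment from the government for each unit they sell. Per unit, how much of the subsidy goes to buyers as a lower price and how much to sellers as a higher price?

Pre-subsidy: 645 - 4P = -1155 + 8P gives P* = 150, x* = 45.
With the subsidy, sellers receive Ps = Pb + 75 for each unit, where Pb is the price buyers pay.
Supply in terms of Pb becomes xs = -1155 + 8(Pb + 75) = -555 + 8Pb. Setting this equal to demand: 645 - 4Pb = -555 + 8Pb, so Pb = 100.
Sellers receive Ps = 100 + 75 = 175; x' = 645 − 4·100 = 245.
Buyers' price falls by P* − Pb = 150 − 100 = 50; sellers' price rises by Ps − P* = 175 − 150 = 25.

Buyers gain £50 per unit; sellers gain £25 per unit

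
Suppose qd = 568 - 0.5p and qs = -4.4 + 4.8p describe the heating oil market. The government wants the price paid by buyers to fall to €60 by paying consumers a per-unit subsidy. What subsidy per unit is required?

At a buyer price of 60, quantity demanded is 568 − 0.5·60 = 538.
Sellers supply 538 only when they receive ps with -4.4 + 4.8·ps = 538, i.e. ps = 113.
s = ps − pb = 113 − 60 = 53.

Required subsidy s = €53 per unit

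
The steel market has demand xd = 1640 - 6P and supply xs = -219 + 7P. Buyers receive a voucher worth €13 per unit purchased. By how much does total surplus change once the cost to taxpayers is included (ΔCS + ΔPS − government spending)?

Pre-subsidy: 1640 - 6P = -219 + 7P gives P* = 143, x* = 782.
With the rebate, buyers effectively pay Pb = Ps − 13, where Ps is the price sellers receive.
Demand in terms of Ps becomes xd = 1640 − 6(Ps − 13) = 1718 - 6Ps. Setting this equal to supply: 1718 - 6Ps = -219 + 7Ps, so Ps = 149.
Buyers pay Pb = 149 − 13 = 136; x' = -219 + 7·149 = 824.
ΔCS = ½(782 + 824)(143 − 136) = 5621; ΔPS = ½(782 + 824)(149 − 143) = 4818.
Government spending = 13 × 824 = 10712.
Net change = 5621 + 4818 − 10712 = -273. The loss equals the DWL triangle ½·13·42.

Net change in total surplus = -€273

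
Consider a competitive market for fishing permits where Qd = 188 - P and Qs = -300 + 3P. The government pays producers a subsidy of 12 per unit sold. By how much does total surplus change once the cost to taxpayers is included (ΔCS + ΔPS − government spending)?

Net change in total surplus = -54

Pre-subsidy: 188 - P = -300 + 3P gives P* = 122, Q* = 66.
With the subsidy, sellers receive Ps = Pb + 12 for each unit, where Pb is the price buyers pay.
Supply in terms of Pb becomes Qs = -300 + 3(Pb + 12) = -264 + 3Pb. Setting this equal to demand: 188 - Pb = -264 + 3Pb, so Pb = 113.
Sellers receive Ps = 113 + 12 = 125; Q' = 188 − 1·113 = 75.
ΔCS = ½(66 + 75)(122 − 113) = 634.5; ΔPS = ½(66 + 75)(125 − 122) = 211.5.
Government spending = 12 × 75 = 900.
Net change = 634.5 + 211.5 − 900 = -54. The loss equals the DWL triangle ½·12·9.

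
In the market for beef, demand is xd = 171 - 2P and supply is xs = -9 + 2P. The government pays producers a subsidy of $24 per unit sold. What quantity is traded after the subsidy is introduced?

Pre-subsidy: 171 - 2P = -9 + 2P gives P* = 45, x* = 81.
With the subsidy, sellers receive Ps = Pb + 24 for each unit, where Pb is the price buyers pay.
Supply in terms of Pb becomes xs = -9 + 2(Pb + 24) = 39 + 2Pb. Setting this equal to demand: 171 - 2Pb = 39 + 2Pb, so Pb = 33.
Sellers receive Ps = 33 + 24 = 57; x' = 171 − 2·33 = 105.

x' = 105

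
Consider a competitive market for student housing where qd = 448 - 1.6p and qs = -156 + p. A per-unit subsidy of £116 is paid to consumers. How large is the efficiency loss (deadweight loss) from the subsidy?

Pre-subsidy: 448 - 1.6p = -156 + p gives p* = 3020/13, q* = 992/13.
With the rebate, buyers effectively pay pb = ps − 116, where ps is the price sellers receive.
Demand in terms of ps becomes qd = 448 − 1.6(ps − 116) = 633.6 - 1.6ps. Setting this equal to supply: 633.6 - 1.6ps = -156 + ps, so ps = 3948/13.
Buyers pay pb = 3948/13 − 116 = 2440/13; q' = -156 + 1·(3948/13) = 1920/13.
The subsidy expands output by 1920/13 − 992/13 = 928/13 past the efficient level; on those units the gap between marginal cost and willingness to pay runs from 0 up to 116.
DWL = ½ × 116 × 928/13 = 53824/13.

Deadweight loss = 53824/13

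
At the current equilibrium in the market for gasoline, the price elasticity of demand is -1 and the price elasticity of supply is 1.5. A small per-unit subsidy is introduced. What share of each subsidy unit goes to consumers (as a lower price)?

Consumer share = 0.6

For a small subsidy around the equilibrium, the benefit split depends on the relative slopes, which at a point are proportional to the elasticities.
Buyer share = εs/(εs + |εd|) = 1.5/(1.5 + 1) = 0.6; seller share = |εd|/(εs + |εd|) = 0.4.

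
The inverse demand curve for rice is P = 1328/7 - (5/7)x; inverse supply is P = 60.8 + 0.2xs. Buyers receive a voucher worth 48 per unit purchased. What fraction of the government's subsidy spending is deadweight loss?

DWL / government spending = 35/258

Pre-subsidy: 1328/7 - (5/7)x = 60.8 + 0.2x gives x* = 141 and P* = 89.
With the rebate, buyers effectively pay Pb = Ps − 48, where Ps is the price sellers receive.
On the curves, Pb = 1328/7 - (5/7)x and Ps = 60.8 + 0.2x; the wedge Ps − Pb = 48 gives 60.8 + 0.2x − (1328/7 - (5/7)x) = 48, so x' = 193.5.
Then Pb = 1328/7 − (5/7)·193.5 = 51.5 and Ps = 60.8 + 0.2·193.5 = 99.5.
ΔCS = ½(141 + 193.5)(89 − 51.5) = 6271.875; ΔPS = ½(141 + 193.5)(99.5 − 89) = 1756.125.
Government spending = 48 × 193.5 = 9288.
DWL = ½ × 48 × (193.5 − 141) = 1260; fraction = 1260 / 9288 = 35/258.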